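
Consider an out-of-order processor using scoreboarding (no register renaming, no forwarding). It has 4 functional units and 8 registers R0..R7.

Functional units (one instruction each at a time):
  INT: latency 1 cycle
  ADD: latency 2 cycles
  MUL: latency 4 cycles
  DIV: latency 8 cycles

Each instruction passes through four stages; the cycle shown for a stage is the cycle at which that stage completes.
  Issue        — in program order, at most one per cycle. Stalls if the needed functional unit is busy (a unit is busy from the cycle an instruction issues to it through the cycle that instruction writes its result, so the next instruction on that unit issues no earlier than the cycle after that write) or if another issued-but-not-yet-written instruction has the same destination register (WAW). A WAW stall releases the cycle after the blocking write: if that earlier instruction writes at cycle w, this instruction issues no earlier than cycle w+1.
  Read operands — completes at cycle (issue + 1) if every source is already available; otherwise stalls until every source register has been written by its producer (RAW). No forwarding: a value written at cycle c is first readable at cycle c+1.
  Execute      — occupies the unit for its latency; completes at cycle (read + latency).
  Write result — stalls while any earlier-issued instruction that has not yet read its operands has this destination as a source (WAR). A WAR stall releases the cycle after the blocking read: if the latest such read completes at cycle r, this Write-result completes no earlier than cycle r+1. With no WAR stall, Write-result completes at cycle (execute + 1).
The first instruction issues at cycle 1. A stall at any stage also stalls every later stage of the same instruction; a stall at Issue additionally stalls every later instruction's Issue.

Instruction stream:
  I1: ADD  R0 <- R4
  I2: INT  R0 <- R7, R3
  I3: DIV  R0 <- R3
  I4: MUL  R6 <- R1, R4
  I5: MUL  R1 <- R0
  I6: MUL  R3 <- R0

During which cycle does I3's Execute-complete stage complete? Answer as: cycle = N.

1) issue 1, read 2, done 4, write 5
2) issue 6, read 7, done 8, write 9  <WAW R0: wait I1 write@5>
3) issue 10, read 11, done 19, write 20  <WAW R0: wait I2 write@9>
4) issue 11, read 12, done 16, write 17
5) issue 18, read 21, done 25, write 26  <struct: MUL busy until I4 writes@17 / RAW R0: wait I3 write@20>
6) issue 27, read 28, done 32, write 33  <struct: MUL busy until I5 writes@26>

cycle = 19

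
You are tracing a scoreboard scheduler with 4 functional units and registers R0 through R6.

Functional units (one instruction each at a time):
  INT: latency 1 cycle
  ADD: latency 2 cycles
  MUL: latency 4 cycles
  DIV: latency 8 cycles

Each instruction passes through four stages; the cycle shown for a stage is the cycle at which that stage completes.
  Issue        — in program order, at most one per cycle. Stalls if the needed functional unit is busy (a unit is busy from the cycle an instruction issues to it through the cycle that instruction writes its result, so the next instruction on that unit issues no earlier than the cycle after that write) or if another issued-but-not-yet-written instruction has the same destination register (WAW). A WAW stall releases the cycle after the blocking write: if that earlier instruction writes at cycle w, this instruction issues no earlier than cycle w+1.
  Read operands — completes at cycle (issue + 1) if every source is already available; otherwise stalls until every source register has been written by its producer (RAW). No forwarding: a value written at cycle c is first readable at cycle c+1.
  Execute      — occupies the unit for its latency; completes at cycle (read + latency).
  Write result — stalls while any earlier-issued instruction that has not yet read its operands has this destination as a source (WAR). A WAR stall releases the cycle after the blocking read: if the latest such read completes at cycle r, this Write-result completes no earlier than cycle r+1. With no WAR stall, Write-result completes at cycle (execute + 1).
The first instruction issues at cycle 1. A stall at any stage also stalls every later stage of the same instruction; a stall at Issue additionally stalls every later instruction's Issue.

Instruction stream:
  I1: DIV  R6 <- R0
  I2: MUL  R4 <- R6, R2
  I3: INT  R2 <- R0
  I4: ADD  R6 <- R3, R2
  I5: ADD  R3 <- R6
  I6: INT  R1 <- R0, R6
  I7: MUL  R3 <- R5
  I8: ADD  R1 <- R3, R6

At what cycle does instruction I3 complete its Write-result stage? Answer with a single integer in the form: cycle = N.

cycle = 13

1) issue 1, read 2, done 10, write 11
2) issue 2, read 12, done 16, write 17  <RAW R6: wait I1 write@11>
3) issue 3, read 4, done 5, write 13  <WAR R2: wait I2 read@12>
4) issue 12, read 14, done 16, write 17  <WAW R6: wait I1 write@11 / RAW R2: wait I3 write@13>
5) issue 18, read 19, done 21, write 22  <struct: ADD busy until I4 writes@17>
6) issue 19, read 20, done 21, write 22
7) issue 23, read 24, done 28, write 29  <WAW R3: wait I5 write@22>
8) issue 24, read 30, done 32, write 33  <RAW R3: wait I7 write@29>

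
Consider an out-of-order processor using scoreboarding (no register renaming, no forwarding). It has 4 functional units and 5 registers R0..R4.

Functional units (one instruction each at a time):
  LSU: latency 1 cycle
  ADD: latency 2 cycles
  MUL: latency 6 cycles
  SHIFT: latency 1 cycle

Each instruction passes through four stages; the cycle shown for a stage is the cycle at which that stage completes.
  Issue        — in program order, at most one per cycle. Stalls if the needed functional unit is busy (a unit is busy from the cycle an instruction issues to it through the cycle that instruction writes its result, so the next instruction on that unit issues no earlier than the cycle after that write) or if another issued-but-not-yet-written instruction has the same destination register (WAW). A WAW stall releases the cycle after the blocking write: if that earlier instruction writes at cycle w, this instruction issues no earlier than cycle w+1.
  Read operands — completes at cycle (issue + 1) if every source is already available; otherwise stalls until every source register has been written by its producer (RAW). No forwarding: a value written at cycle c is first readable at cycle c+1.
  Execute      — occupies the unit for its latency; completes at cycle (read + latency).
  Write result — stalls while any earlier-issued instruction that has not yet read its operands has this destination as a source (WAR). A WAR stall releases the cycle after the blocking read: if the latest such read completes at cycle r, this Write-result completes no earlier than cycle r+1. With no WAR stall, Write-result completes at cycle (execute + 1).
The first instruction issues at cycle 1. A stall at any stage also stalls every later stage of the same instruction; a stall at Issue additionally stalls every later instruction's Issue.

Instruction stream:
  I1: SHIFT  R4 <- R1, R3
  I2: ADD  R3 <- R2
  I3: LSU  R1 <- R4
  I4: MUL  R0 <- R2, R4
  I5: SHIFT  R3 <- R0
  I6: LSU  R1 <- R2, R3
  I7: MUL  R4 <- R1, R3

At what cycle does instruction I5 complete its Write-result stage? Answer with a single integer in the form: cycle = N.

  I1 | 1 | 2 | 3 | 4
  I2 | 2 | 3 | 5 | 6
  I3 | 3 | 5 | 6 | 7   RAW R4: wait I1 write@4
  I4 | 4 | 5 | 11 | 12
  I5 | 7 | 13 | 14 | 15   WAW R3: wait I2 write@6 · RAW R0: wait I4 write@12
  I6 | 8 | 16 | 17 | 18   RAW R3: wait I5 write@15
  I7 | 13 | 19 | 25 | 26   struct: MUL busy until I4 writes@12 · RAW R1: wait I6 write@18

cycle = 15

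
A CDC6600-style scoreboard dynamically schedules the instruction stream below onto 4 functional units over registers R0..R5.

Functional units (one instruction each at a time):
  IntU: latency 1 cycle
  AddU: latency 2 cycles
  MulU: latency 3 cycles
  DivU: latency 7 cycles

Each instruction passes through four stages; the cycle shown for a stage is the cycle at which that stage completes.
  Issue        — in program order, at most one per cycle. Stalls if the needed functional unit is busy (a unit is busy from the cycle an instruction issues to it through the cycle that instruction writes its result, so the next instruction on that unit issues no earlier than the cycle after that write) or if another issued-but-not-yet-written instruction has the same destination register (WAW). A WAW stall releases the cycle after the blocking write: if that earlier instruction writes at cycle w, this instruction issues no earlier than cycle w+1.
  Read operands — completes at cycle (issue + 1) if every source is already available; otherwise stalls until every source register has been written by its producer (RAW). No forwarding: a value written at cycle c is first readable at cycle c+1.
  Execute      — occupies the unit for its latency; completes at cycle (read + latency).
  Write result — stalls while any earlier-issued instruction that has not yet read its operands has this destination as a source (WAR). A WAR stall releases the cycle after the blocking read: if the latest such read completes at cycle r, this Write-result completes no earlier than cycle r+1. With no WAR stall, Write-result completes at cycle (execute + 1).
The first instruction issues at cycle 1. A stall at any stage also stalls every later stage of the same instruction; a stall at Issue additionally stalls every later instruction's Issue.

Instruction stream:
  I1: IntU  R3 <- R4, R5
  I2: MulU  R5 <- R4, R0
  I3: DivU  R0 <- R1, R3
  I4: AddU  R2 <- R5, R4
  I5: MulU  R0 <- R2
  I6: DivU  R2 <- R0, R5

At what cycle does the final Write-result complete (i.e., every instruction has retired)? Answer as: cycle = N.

t=1  I1 issues→IntU
t=2  I1 reads · I2 issues→MulU
t=3  I1 exec-done · I2 reads · I3 issues→DivU
t=4  I1 writes R3 · I4 issues→AddU
t=5  I3 reads
t=6  I2 exec-done
t=7  I2 writes R5
t=8  I4 reads
t=10  I4 exec-done
t=11  I4 writes R2
t=12  I3 exec-done
t=13  I3 writes R0
t=14  I5 issues→MulU
t=15  I5 reads · I6 issues→DivU
t=18  I5 exec-done
t=19  I5 writes R0
t=20  I6 reads
t=27  I6 exec-done
t=28  I6 writes R2

cycle = 28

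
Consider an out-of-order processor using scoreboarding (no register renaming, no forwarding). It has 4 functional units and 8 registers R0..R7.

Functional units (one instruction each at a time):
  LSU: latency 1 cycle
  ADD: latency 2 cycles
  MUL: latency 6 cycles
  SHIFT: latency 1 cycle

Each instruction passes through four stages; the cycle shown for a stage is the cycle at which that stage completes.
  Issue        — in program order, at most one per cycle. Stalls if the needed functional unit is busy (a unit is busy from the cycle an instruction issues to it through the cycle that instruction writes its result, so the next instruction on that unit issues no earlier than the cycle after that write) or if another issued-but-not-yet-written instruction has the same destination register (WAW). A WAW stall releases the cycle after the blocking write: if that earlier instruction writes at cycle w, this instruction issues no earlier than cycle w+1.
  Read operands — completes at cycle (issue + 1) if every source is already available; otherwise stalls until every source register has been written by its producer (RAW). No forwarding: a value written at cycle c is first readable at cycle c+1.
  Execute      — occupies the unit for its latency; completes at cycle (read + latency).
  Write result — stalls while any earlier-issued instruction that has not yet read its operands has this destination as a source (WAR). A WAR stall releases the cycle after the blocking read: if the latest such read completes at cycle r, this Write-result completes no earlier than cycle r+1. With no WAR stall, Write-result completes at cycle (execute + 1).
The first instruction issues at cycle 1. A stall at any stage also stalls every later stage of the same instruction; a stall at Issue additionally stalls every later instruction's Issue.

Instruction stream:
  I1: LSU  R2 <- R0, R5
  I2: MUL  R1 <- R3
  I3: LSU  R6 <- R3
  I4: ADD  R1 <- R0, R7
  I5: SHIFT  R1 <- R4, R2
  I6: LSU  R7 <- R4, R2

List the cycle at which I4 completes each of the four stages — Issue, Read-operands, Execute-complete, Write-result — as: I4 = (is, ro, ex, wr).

I4 = (11, 12, 14, 15)

I1 -> (1, 2, 3, 4)
I2 -> (2, 3, 9, 10)
I3 -> (5, 6, 7, 8)  // struct: LSU busy until I1 writes@4
I4 -> (11, 12, 14, 15)  // WAW R1: wait I2 write@10
I5 -> (16, 17, 18, 19)  // WAW R1: wait I4 write@15
I6 -> (17, 18, 19, 20)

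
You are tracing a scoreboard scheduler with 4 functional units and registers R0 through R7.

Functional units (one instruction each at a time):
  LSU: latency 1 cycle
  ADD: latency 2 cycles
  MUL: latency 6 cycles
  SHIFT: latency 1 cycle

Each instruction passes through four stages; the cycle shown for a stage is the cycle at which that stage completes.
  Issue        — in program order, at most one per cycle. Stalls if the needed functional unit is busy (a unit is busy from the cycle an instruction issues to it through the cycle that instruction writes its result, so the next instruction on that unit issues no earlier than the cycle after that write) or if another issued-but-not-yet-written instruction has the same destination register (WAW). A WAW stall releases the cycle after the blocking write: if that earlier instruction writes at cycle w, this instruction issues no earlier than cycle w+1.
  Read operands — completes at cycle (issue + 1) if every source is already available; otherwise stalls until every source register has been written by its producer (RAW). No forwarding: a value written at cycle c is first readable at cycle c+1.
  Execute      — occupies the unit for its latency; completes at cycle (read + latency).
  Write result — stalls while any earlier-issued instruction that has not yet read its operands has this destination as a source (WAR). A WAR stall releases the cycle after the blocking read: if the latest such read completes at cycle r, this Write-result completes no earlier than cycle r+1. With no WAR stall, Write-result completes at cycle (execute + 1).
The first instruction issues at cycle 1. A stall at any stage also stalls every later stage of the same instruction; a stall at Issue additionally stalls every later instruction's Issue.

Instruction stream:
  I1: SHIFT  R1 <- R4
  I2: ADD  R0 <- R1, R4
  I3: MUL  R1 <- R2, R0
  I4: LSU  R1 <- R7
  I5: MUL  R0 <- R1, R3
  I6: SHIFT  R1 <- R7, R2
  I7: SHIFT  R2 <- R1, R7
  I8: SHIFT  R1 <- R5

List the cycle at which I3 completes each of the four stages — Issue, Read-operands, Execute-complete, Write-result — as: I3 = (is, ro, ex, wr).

[I1] 1/2/3/4
[I2] 2/5/7/8  (RAW R1: wait I1 write@4)
[I3] 5/9/15/16  (WAW R1: wait I1 write@4; RAW R0: wait I2 write@8)
[I4] 17/18/19/20  (WAW R1: wait I3 write@16)
[I5] 18/21/27/28  (RAW R1: wait I4 write@20)
[I6] 21/22/23/24  (WAW R1: wait I4 write@20)
[I7] 25/26/27/28  (struct: SHIFT busy until I6 writes@24)
[I8] 29/30/31/32  (struct: SHIFT busy until I7 writes@28)

I3 = (5, 9, 15, 16)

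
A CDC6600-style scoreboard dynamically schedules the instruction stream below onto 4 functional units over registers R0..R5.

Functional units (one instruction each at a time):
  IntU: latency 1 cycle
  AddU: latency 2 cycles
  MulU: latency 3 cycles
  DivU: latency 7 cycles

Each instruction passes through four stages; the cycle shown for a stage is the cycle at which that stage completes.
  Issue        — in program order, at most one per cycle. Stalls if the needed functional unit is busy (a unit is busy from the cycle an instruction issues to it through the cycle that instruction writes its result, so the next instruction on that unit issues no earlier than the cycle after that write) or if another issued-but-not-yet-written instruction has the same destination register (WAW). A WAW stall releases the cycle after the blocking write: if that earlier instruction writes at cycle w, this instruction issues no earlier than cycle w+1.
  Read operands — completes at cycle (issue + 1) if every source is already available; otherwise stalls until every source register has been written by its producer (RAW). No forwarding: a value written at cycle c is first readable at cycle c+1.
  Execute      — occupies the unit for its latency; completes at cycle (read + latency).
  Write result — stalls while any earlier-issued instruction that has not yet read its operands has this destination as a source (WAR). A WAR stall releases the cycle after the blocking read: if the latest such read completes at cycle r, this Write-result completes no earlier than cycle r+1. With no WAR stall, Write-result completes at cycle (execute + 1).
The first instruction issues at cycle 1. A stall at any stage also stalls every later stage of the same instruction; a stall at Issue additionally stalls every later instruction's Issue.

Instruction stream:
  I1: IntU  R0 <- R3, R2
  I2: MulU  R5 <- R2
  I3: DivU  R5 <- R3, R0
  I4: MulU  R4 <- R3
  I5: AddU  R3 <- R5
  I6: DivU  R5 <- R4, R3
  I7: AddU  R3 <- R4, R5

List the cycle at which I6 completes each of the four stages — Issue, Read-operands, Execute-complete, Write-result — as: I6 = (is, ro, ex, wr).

cycle 1: I1 issues→IntU
cycle 2: I1 reads; I2 issues→MulU
cycle 3: I1 exec-done; I2 reads
cycle 4: I1 writes R0
cycle 6: I2 exec-done
cycle 7: I2 writes R5
cycle 8: I3 issues→DivU
cycle 9: I3 reads; I4 issues→MulU
cycle 10: I4 reads; I5 issues→AddU
cycle 13: I4 exec-done
cycle 14: I4 writes R4
cycle 16: I3 exec-done
cycle 17: I3 writes R5
cycle 18: I5 reads; I6 issues→DivU
cycle 20: I5 exec-done
cycle 21: I5 writes R3
cycle 22: I6 reads; I7 issues→AddU
cycle 29: I6 exec-done
cycle 30: I6 writes R5
cycle 31: I7 reads
cycle 33: I7 exec-done
cycle 34: I7 writes R3

I6 = (18, 22, 29, 30)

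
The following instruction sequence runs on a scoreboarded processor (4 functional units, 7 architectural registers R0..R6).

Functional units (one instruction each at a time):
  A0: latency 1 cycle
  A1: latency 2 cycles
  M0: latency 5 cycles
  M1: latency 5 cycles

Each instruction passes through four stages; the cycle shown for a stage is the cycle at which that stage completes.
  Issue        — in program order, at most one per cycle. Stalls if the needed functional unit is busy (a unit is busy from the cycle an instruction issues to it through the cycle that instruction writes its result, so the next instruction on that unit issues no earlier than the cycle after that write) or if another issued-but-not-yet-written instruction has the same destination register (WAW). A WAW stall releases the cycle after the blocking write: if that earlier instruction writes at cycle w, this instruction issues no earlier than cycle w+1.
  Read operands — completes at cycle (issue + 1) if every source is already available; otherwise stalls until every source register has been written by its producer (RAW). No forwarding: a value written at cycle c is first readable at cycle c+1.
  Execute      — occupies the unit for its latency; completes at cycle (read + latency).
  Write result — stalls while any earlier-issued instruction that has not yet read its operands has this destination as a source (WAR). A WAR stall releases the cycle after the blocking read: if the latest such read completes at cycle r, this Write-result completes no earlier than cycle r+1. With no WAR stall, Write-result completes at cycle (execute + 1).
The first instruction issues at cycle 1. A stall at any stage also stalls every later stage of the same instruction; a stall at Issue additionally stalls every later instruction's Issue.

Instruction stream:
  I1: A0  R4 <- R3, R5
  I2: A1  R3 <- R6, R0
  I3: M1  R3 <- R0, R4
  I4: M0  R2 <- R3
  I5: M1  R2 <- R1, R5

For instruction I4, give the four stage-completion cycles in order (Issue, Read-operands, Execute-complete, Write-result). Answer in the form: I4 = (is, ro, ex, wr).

I4 = (8, 15, 20, 21)

  I1 | 1 | 2 | 3 | 4
  I2 | 2 | 3 | 5 | 6
  I3 | 7 | 8 | 13 | 14   WAW R3: wait I2 write@6
  I4 | 8 | 15 | 20 | 21   RAW R3: wait I3 write@14
  I5 | 22 | 23 | 28 | 29   WAW R2: wait I4 write@21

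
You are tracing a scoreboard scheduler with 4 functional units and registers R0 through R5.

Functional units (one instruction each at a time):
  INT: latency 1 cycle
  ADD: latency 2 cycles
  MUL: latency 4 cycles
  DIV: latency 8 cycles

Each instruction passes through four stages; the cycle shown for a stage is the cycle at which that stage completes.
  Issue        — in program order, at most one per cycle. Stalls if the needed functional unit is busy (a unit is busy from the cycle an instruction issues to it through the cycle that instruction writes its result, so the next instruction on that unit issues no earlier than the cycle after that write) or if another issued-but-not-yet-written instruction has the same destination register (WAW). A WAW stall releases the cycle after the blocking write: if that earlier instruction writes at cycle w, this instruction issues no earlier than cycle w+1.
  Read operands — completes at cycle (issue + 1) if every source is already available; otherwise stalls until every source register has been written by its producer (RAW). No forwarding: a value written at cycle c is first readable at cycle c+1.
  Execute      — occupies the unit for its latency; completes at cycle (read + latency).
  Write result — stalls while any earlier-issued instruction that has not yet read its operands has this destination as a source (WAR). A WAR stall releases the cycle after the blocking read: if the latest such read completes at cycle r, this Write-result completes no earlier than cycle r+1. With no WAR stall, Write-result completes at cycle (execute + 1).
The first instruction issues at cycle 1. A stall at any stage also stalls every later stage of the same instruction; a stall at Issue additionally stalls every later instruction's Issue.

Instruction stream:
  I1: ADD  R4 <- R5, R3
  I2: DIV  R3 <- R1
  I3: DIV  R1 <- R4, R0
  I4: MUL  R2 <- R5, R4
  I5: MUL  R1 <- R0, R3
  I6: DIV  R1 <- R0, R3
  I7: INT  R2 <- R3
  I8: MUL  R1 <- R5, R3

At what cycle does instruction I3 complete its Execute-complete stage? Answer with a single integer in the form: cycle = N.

c1: issue I1 (ADD)
c2: I1 read-ops, issue I2 (DIV)
c3: I2 read-ops
c4: I1 finished on ADD
c5: I1→R4
c11: I2 finished on DIV
c12: I2→R3
c13: issue I3 (DIV)
c14: I3 read-ops, issue I4 (MUL)
c15: I4 read-ops
c19: I4 finished on MUL
c20: I4→R2
c22: I3 finished on DIV
c23: I3→R1
c24: issue I5 (MUL)
c25: I5 read-ops
c29: I5 finished on MUL
c30: I5→R1
c31: issue I6 (DIV)
c32: I6 read-ops, issue I7 (INT)
c33: I7 read-ops
c34: I7 finished on INT
c35: I7→R2
c40: I6 finished on DIV
c41: I6→R1
c42: issue I8 (MUL)
c43: I8 read-ops
c47: I8 finished on MUL
c48: I8→R1

cycle = 22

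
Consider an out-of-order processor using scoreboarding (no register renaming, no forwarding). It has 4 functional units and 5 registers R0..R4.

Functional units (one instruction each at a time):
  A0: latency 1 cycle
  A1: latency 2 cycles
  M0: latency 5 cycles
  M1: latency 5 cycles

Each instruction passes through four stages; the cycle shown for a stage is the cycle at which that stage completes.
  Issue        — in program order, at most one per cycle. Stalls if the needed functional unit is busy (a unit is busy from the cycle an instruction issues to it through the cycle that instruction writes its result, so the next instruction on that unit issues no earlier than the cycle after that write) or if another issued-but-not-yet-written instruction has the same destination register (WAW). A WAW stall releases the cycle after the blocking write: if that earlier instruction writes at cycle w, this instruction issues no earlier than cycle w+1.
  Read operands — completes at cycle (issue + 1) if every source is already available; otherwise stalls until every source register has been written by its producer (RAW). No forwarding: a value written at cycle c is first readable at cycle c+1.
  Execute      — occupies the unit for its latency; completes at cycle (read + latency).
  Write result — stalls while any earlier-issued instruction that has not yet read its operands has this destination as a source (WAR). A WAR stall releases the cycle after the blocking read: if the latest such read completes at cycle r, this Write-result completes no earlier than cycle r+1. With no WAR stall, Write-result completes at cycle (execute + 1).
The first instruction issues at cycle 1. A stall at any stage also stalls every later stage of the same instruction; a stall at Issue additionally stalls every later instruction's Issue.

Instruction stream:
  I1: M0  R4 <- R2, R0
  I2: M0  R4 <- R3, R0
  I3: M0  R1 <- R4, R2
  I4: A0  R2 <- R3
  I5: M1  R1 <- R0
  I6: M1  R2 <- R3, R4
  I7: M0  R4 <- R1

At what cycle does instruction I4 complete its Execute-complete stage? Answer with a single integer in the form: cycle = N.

cycle = 20

cycle 1: I1→M0
cycle 2: I1 RO
cycle 7: I1 EX
cycle 8: I1 WR R4
cycle 9: I2→M0
cycle 10: I2 RO
cycle 15: I2 EX
cycle 16: I2 WR R4
cycle 17: I3→M0
cycle 18: I3 RO · I4→A0
cycle 19: I4 RO
cycle 20: I4 EX
cycle 21: I4 WR R2
cycle 23: I3 EX
cycle 24: I3 WR R1
cycle 25: I5→M1
cycle 26: I5 RO
cycle 31: I5 EX
cycle 32: I5 WR R1
cycle 33: I6→M1
cycle 34: I6 RO · I7→M0
cycle 35: I7 RO
cycle 39: I6 EX
cycle 40: I6 WR R2 · I7 EX
cycle 41: I7 WR R4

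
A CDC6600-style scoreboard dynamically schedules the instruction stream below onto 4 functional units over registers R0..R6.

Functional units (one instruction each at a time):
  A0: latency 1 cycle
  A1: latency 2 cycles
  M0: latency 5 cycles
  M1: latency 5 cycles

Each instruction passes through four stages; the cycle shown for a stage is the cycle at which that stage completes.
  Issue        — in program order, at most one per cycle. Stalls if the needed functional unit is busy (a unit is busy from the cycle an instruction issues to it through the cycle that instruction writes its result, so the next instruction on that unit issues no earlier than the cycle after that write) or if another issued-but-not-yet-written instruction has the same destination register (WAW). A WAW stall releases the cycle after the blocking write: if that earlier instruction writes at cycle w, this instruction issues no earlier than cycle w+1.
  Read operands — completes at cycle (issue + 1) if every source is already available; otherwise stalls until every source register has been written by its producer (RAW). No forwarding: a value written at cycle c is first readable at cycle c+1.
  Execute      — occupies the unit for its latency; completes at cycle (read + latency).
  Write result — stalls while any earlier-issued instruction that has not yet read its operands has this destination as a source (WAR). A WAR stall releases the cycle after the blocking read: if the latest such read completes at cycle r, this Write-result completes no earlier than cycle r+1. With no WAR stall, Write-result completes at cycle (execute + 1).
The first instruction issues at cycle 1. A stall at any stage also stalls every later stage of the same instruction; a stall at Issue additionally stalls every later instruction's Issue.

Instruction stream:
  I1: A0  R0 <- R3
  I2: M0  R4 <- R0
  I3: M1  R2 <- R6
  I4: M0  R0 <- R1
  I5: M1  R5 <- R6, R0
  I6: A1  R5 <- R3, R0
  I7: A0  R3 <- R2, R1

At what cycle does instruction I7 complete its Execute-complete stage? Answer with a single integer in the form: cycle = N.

t=1  I1→A0
t=2  I1 RO; I2→M0
t=3  I1 EX; I3→M1
t=4  I1 WR R0; I3 RO
t=5  I2 RO
t=9  I3 EX
t=10  I2 EX; I3 WR R2
t=11  I2 WR R4
t=12  I4→M0
t=13  I4 RO; I5→M1
t=18  I4 EX
t=19  I4 WR R0
t=20  I5 RO
t=25  I5 EX
t=26  I5 WR R5
t=27  I6→A1
t=28  I6 RO; I7→A0
t=29  I7 RO
t=30  I6 EX; I7 EX
t=31  I6 WR R5; I7 WR R3

cycle = 30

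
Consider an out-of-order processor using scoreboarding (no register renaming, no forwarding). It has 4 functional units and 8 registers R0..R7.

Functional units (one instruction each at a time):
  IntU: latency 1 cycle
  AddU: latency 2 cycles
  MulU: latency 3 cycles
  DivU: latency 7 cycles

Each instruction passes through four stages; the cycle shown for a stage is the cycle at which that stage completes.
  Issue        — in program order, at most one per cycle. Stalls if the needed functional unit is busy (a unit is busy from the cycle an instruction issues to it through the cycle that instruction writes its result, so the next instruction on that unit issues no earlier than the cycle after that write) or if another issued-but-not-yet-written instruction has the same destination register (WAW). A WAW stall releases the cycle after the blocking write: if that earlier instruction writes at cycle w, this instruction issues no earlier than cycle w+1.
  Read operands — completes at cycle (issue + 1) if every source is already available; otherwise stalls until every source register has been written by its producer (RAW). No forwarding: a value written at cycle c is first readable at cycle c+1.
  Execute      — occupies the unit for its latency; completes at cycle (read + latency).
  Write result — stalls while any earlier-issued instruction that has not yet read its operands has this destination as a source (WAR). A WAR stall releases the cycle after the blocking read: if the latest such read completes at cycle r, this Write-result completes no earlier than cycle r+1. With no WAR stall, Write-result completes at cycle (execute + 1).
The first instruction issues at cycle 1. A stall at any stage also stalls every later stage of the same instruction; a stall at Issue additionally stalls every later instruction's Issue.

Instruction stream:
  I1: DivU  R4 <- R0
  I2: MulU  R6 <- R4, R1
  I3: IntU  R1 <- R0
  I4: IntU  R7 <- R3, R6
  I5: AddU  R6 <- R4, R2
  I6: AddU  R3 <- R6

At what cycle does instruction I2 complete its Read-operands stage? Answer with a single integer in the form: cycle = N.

cycle = 11

[1] I1 issues→DivU
[2] I1 reads | I2 issues→MulU
[3] I3 issues→IntU
[4] I3 reads
[5] I3 exec-done
[9] I1 exec-done
[10] I1 writes R4
[11] I2 reads
[12] I3 writes R1
[13] I4 issues→IntU
[14] I2 exec-done
[15] I2 writes R6
[16] I4 reads | I5 issues→AddU
[17] I4 exec-done | I5 reads
[18] I4 writes R7
[19] I5 exec-done
[20] I5 writes R6
[21] I6 issues→AddU
[22] I6 reads
[24] I6 exec-done
[25] I6 writes R3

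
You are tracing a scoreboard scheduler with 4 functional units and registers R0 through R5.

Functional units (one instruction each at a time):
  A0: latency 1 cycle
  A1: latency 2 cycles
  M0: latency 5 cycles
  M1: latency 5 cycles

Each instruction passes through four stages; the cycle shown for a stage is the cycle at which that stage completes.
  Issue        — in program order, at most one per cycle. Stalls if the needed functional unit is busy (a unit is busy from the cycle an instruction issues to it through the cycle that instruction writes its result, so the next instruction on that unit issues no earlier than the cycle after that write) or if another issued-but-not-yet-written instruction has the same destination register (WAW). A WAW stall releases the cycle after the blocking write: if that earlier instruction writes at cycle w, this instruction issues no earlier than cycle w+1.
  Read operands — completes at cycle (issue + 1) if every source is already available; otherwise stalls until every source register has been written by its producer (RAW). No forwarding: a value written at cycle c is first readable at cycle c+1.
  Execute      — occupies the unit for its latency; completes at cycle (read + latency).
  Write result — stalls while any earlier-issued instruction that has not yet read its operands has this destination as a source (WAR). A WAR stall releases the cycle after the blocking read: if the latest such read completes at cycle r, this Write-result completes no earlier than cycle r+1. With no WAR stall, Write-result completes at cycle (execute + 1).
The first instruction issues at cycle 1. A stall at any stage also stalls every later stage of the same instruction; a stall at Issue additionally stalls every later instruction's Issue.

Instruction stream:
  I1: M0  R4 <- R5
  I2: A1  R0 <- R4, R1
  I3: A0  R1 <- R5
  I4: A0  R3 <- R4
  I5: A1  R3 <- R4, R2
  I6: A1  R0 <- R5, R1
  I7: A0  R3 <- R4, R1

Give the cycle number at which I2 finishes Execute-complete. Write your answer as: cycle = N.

[1] issue I1 (M0)
[2] I1 read-ops; issue I2 (A1)
[3] issue I3 (A0)
[4] I3 read-ops
[5] I3 finished on A0
[7] I1 finished on M0
[8] I1→R4
[9] I2 read-ops
[10] I3→R1
[11] I2 finished on A1; issue I4 (A0)
[12] I2→R0; I4 read-ops
[13] I4 finished on A0
[14] I4→R3
[15] issue I5 (A1)
[16] I5 read-ops
[18] I5 finished on A1
[19] I5→R3
[20] issue I6 (A1)
[21] I6 read-ops; issue I7 (A0)
[22] I7 read-ops
[23] I6 finished on A1; I7 finished on A0
[24] I6→R0; I7→R3

cycle = 11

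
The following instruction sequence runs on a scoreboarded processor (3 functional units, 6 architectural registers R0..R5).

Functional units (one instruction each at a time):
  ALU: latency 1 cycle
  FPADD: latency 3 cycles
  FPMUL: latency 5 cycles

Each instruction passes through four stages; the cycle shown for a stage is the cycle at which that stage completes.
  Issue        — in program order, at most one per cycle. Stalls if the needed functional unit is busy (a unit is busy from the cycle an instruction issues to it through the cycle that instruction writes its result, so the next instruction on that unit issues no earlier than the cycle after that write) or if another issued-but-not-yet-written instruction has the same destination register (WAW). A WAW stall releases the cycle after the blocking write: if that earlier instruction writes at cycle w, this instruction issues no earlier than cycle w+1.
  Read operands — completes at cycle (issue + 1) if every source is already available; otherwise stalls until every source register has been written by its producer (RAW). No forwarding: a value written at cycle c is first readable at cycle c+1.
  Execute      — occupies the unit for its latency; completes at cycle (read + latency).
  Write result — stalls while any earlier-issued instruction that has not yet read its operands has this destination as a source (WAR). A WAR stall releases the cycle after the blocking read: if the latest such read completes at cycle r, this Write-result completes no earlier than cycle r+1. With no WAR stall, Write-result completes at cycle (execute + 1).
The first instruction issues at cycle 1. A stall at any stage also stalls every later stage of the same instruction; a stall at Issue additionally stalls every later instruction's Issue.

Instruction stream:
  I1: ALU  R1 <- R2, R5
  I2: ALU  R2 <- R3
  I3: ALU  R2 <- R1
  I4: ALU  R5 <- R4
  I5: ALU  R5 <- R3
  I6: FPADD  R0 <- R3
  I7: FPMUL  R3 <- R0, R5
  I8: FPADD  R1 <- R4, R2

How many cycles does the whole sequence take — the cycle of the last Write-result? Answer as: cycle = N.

cycle = 30

I1 -> (1, 2, 3, 4)
I2 -> (5, 6, 7, 8)  // struct: ALU busy until I1 writes@4
I3 -> (9, 10, 11, 12)  // struct: ALU busy until I2 writes@8
I4 -> (13, 14, 15, 16)  // struct: ALU busy until I3 writes@12
I5 -> (17, 18, 19, 20)  // struct: ALU busy until I4 writes@16
I6 -> (18, 19, 22, 23)
I7 -> (19, 24, 29, 30)  // RAW R0: wait I6 write@23
I8 -> (24, 25, 28, 29)  // struct: FPADD busy until I6 writes@23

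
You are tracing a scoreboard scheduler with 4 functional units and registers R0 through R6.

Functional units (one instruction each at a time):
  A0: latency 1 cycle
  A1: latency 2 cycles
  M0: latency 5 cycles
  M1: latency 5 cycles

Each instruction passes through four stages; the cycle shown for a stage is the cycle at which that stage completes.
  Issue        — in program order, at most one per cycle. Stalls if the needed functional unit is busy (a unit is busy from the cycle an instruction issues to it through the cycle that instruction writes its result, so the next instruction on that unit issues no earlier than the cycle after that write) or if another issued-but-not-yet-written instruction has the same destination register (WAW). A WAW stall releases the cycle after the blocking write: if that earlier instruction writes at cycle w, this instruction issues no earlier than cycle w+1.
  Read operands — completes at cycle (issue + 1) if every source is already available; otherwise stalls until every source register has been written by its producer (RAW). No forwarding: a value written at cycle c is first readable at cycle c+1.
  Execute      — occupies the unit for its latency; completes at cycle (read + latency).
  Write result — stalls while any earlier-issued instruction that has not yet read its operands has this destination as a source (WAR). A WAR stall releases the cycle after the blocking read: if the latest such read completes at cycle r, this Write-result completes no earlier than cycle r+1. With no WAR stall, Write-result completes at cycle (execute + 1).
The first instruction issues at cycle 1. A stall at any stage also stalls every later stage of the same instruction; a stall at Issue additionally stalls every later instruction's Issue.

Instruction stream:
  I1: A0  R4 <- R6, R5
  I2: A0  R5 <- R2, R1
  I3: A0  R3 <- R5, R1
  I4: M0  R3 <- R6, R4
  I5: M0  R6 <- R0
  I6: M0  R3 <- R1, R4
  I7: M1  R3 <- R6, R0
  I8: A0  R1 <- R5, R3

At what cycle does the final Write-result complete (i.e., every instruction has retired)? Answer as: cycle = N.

cycle = 47

t=1  I1→A0
t=2  I1 RO
t=3  I1 EX
t=4  I1 WR R4
t=5  I2→A0
t=6  I2 RO
t=7  I2 EX
t=8  I2 WR R5
t=9  I3→A0
t=10  I3 RO
t=11  I3 EX
t=12  I3 WR R3
t=13  I4→M0
t=14  I4 RO
t=19  I4 EX
t=20  I4 WR R3
t=21  I5→M0
t=22  I5 RO
t=27  I5 EX
t=28  I5 WR R6
t=29  I6→M0
t=30  I6 RO
t=35  I6 EX
t=36  I6 WR R3
t=37  I7→M1
t=38  I7 RO, I8→A0
t=43  I7 EX
t=44  I7 WR R3
t=45  I8 RO
t=46  I8 EX
t=47  I8 WR R1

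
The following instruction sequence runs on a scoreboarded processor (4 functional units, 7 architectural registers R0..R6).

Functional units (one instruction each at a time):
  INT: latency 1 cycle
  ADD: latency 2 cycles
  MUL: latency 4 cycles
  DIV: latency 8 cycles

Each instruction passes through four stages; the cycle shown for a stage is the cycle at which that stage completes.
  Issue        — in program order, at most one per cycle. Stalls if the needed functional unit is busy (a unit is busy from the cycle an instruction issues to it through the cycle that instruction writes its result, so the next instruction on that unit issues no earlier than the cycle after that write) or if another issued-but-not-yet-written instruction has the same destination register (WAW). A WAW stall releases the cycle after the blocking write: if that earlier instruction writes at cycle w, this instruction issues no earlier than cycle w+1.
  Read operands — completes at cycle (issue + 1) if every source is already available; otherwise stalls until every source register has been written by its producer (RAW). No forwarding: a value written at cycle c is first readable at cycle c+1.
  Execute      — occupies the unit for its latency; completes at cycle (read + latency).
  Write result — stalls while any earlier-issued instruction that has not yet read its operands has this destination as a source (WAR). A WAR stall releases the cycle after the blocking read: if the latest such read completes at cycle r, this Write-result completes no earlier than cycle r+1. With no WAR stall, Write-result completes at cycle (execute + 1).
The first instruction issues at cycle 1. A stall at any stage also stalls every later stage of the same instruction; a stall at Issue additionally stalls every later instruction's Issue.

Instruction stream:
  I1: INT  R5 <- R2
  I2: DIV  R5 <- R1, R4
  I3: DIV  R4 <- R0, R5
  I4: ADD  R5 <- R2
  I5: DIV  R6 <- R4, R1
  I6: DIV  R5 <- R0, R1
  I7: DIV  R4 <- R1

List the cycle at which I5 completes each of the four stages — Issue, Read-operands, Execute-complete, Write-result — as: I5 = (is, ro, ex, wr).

I5 = (27, 28, 36, 37)

  I1 | 1 | 2 | 3 | 4
  I2 | 5 | 6 | 14 | 15   WAW R5: wait I1 write@4
  I3 | 16 | 17 | 25 | 26   struct: DIV busy until I2 writes@15
  I4 | 17 | 18 | 20 | 21
  I5 | 27 | 28 | 36 | 37   struct: DIV busy until I3 writes@26
  I6 | 38 | 39 | 47 | 48   struct: DIV busy until I5 writes@37
  I7 | 49 | 50 | 58 | 59   struct: DIV busy until I6 writes@48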